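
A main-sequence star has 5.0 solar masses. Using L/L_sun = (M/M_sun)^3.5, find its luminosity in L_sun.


L/L_sun = (M/M_sun)^3.5 = 5.0^3.5 = 279.5085

279.5085 L_sun


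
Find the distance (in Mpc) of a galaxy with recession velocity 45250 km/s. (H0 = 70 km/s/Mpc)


d = v / H0 = 45250 / 70 = 646.4286

646.4286 Mpc


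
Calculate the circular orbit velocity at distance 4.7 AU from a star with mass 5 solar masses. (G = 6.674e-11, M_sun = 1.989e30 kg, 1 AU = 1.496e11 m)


v = sqrt(GM/r) = sqrt(6.674e-11 * 9.945e+30 / 7.031e+11) = 30724.2131

30724.2131 m/s


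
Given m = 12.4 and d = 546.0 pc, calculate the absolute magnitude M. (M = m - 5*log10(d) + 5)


M = m - 5*log10(d) + 5 = 12.4 - 5*log10(546.0) + 5 = 3.714

3.714


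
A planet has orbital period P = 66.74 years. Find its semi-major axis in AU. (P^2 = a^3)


a = P^(2/3) = 66.74^(2/3) = 16.4535

16.4535 AU


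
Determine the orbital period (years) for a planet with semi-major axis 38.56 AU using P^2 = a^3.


P = a^(3/2) = 38.56^1.5 = 239.4449

239.4449 years


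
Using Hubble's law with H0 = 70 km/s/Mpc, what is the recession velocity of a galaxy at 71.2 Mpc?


v = H0 * d = 70 * 71.2 = 4984.0

4984.0 km/s


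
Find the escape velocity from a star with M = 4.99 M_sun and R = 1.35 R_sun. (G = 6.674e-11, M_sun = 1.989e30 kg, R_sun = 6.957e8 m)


M = 4.99 * 1.989e30 kg = 9.92511e+30 kg; R = 1.35 * 6.957e8 m = 9.39195e+08 m. v_esc = sqrt(2GM/R) = sqrt(2 * 6.674e-11 * 9.92511e+30 / 9.39195e+08) = 1.188e+06

1.188e+06 m/s


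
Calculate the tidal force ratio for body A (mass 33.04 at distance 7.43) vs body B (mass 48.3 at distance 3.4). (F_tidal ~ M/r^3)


Ratio = (M1/r1^3) / (M2/r2^3) = (33.04/7.43^3) / (48.3/3.4^3) = 0.0655

0.0655


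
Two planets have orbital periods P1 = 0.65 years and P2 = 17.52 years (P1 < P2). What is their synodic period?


1/P_syn = |1/P1 - 1/P2| = |1/0.65 - 1/17.52| => P_syn = 0.675

0.675 years


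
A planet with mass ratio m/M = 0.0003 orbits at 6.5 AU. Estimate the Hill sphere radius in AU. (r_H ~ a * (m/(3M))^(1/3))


r_H = a * (m/3M)^(1/3) = 6.5 * (0.0003/3)^(1/3) = 0.3017

0.3017 AU


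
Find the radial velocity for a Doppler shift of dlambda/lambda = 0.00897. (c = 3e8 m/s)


v = (dlambda/lambda) * c = 0.00897 * 3e8 = 2.691e+06

2.691e+06 m/s


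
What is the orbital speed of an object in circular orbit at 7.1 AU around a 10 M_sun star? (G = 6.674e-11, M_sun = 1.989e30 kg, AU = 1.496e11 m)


v = sqrt(GM/r) = sqrt(6.674e-11 * 1.989e+31 / 1.062e+12) = 35352.1248

35352.1248 m/s


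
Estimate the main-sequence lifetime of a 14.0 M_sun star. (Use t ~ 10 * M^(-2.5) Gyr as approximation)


t = 10 * M^(-2.5) = 10 * 14.0^(-2.5) = 0.0136

0.0136 Gyr


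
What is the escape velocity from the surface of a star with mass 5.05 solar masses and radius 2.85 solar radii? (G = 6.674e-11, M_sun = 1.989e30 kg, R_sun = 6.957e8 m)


M = 5.05 * 1.989e30 kg = 1.004445e+31 kg; R = 2.85 * 6.957e8 m = 1.982745e+09 m. v_esc = sqrt(2GM/R) = sqrt(2 * 6.674e-11 * 1.004445e+31 / 1.982745e+09) = 822314.1206

822314.1206 m/s


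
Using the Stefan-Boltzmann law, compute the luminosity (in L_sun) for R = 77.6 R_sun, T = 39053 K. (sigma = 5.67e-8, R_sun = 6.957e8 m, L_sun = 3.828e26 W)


R = 77.6 * 6.957e8 m = 5.398632e+10 m. L = 4*pi*R^2*sigma*T^4 = 4*pi*(5.398632e+10)^2 * 5.67e-8 * 39053^4 = 4.830343078e+33 W. L/L_sun = 4.830343078e+33 / 3.828e26 = 1.262e+07

1.262e+07 L_sun


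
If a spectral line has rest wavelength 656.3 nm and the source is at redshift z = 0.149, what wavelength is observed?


lam_obs = lam_emit * (1 + z) = 656.3 * (1 + 0.149) = 754.0887

754.0887 nm


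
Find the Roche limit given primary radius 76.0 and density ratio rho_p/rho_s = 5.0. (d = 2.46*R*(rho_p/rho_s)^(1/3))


d_Roche = 2.46 * 76.0 * 5.0^(1/3) = 319.6971

319.6971


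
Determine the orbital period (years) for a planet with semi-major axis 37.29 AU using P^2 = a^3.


P = a^(3/2) = 37.29^1.5 = 227.7134

227.7134 years


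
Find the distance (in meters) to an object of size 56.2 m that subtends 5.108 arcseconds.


D = size / theta_rad, theta_rad = 5.108 * pi/(180*3600) = 2.476e-05, D = 2.269e+06

2.269e+06 m


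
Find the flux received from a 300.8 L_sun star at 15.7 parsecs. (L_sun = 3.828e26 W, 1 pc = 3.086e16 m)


F = L / (4*pi*d^2) = 1.151e+29 / (4*pi*(4.845e+17)^2) = 3.903e-08

3.903e-08 W/m^2


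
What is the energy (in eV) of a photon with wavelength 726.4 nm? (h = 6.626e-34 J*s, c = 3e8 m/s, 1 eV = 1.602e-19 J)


E = hc/lambda = 6.626e-34 * 3e8 / 7.264e-07 = 2.737e-19 J = 1.7082 eV

1.7082 eV


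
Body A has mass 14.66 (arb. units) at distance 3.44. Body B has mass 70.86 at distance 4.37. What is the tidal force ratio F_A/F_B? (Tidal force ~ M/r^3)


Ratio = (M1/r1^3) / (M2/r2^3) = (14.66/3.44^3) / (70.86/4.37^3) = 0.4241

0.4241


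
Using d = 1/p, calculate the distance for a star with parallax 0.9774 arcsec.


d = 1/p = 1/0.9774 = 1.0231

1.0231 pc


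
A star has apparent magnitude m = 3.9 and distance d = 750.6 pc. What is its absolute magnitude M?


M = m - 5*log10(d) + 5 = 3.9 - 5*log10(750.6) + 5 = -5.477

-5.477


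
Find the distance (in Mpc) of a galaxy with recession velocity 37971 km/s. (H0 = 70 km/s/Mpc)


d = v / H0 = 37971 / 70 = 542.4429

542.4429 Mpc


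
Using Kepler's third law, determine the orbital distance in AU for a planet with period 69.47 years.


a = P^(2/3) = 69.47^(2/3) = 16.8992

16.8992 AU


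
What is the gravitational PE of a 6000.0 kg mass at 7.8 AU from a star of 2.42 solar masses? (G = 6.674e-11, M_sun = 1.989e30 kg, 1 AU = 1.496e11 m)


M = 2.42 * 1.989e30 kg = 4.81338e+30 kg; r = 7.8 AU * 1.496e11 m/AU = 1.16688e+12 m. U = -GM*m/r = -(6.674e-11 * 4.81338e+30 * 6000.0) / 1.16688e+12 = -1.652e+12

-1.652e+12 J


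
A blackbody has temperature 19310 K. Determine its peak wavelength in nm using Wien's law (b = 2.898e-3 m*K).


lam_max = b / T = 2.898e-3 / 19310 = 1.501e-07 m = 150.0777 nm

150.0777 nm


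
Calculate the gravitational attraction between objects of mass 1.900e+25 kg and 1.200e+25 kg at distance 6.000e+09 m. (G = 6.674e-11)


F = G*m1*m2/r^2 = 6.674e-11 * 1.900e+25 * 1.200e+25 / (6.000e+09)^2 = 6.674e-11 * 2.280e+50 / 3.600e+19 = 4.227e+20

4.227e+20 N


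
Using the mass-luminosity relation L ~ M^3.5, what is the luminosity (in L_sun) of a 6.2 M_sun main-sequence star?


L/L_sun = (M/M_sun)^3.5 = 6.2^3.5 = 593.4319

593.4319 L_sun


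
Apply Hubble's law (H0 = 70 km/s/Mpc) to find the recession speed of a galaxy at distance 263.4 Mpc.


v = H0 * d = 70 * 263.4 = 18438.0

18438.0 km/s


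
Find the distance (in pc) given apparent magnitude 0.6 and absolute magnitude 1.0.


d = 10^((m - M + 5)/5) = 10^((0.6 - 1.0 + 5)/5) = 8.3176

8.3176 pc


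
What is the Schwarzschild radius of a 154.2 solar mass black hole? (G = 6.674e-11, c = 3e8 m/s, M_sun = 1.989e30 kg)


M = 154.2 * 1.989e30 kg = 3.067038e+32 kg. rs = 2GM/c^2 = 2 * 6.674e-11 * 3.067038e+32 / (3e8)^2 = 454875.8136

454875.8136 m


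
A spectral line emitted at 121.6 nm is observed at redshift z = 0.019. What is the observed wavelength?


lam_obs = lam_emit * (1 + z) = 121.6 * (1 + 0.019) = 123.9104

123.9104 nm


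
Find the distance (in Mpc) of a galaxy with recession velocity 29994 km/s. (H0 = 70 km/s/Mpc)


d = v / H0 = 29994 / 70 = 428.4857

428.4857 Mpc


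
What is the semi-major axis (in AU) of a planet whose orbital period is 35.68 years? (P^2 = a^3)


a = P^(2/3) = 35.68^(2/3) = 10.838

10.838 AU


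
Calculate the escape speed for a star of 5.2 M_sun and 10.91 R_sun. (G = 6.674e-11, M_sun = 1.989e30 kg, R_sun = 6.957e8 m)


M = 5.2 * 1.989e30 kg = 1.03428e+31 kg; R = 10.91 * 6.957e8 m = 7.590087e+09 m. v_esc = sqrt(2GM/R) = sqrt(2 * 6.674e-11 * 1.03428e+31 / 7.590087e+09) = 426485.0239

426485.0239 m/s


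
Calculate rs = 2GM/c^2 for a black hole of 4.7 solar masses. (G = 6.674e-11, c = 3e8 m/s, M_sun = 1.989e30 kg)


M = 4.7 * 1.989e30 kg = 9.3483e+30 kg. rs = 2GM/c^2 = 2 * 6.674e-11 * 9.3483e+30 / (3e8)^2 = 13864.5676

13864.5676 m


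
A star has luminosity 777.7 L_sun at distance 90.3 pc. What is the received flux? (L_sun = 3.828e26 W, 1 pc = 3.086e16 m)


F = L / (4*pi*d^2) = 2.977e+29 / (4*pi*(2.787e+18)^2) = 3.051e-09

3.051e-09 W/m^2


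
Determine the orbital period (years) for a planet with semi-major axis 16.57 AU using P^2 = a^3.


P = a^(3/2) = 16.57^1.5 = 67.4503

67.4503 years


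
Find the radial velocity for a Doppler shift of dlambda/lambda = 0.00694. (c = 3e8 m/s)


v = (dlambda/lambda) * c = 0.00694 * 3e8 = 2.082e+06

2.082e+06 m/s


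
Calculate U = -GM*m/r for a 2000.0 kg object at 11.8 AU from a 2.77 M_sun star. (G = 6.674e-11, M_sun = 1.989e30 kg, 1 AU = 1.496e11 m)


M = 2.77 * 1.989e30 kg = 5.50953e+30 kg; r = 11.8 AU * 1.496e11 m/AU = 1.76528e+12 m. U = -GM*m/r = -(6.674e-11 * 5.50953e+30 * 2000.0) / 1.76528e+12 = -4.166e+11

-4.166e+11 J


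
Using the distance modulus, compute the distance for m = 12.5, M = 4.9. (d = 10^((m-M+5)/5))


d = 10^((m - M + 5)/5) = 10^((12.5 - 4.9 + 5)/5) = 331.1311

331.1311 pc


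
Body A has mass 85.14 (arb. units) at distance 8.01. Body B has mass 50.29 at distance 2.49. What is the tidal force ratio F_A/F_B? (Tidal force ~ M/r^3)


Ratio = (M1/r1^3) / (M2/r2^3) = (85.14/8.01^3) / (50.29/2.49^3) = 0.0509

0.0509


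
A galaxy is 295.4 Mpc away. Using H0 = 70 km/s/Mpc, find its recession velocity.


v = H0 * d = 70 * 295.4 = 20678.0

20678.0 km/s


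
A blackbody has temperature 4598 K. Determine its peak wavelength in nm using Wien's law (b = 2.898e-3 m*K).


lam_max = b / T = 2.898e-3 / 4598 = 6.303e-07 m = 630.274 nm

630.274 nm


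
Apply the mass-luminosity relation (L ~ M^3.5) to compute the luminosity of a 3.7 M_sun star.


L/L_sun = (M/M_sun)^3.5 = 3.7^3.5 = 97.433

97.433 L_sun


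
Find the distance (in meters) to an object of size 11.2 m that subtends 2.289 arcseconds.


D = size / theta_rad, theta_rad = 2.289 * pi/(180*3600) = 1.110e-05, D = 1.009e+06

1.009e+06 m


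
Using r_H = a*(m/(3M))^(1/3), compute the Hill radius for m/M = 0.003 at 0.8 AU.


r_H = a * (m/3M)^(1/3) = 0.8 * (0.003/3)^(1/3) = 0.08

0.08 AU


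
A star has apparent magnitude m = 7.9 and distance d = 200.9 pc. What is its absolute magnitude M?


M = m - 5*log10(d) + 5 = 7.9 - 5*log10(200.9) + 5 = 1.3851

1.3851


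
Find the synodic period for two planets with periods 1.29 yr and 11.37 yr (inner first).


1/P_syn = |1/P1 - 1/P2| = |1/1.29 - 1/11.37| => P_syn = 1.4551

1.4551 years


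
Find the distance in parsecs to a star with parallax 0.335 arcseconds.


d = 1/p = 1/0.335 = 2.9851

2.9851 pc


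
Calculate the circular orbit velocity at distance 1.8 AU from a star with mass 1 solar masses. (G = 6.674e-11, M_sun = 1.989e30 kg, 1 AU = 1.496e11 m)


v = sqrt(GM/r) = sqrt(6.674e-11 * 1.989e+30 / 2.693e+11) = 22202.8356

22202.8356 m/s


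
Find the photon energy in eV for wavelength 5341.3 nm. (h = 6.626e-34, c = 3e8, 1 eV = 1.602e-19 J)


E = hc/lambda = 6.626e-34 * 3e8 / 5.341e-06 = 3.722e-20 J = 0.2323 eV

0.2323 eV


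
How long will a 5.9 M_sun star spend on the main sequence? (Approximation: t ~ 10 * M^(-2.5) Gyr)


t = 10 * M^(-2.5) = 10 * 5.9^(-2.5) = 0.1183

0.1183 Gyr


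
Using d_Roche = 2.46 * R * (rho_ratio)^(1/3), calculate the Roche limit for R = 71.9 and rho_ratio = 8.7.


d_Roche = 2.46 * 71.9 * 8.7^(1/3) = 363.7785

363.7785


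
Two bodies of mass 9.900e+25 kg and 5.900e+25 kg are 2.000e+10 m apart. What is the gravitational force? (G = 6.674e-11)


F = G*m1*m2/r^2 = 6.674e-11 * 9.900e+25 * 5.900e+25 / (2.000e+10)^2 = 6.674e-11 * 5.841e+51 / 4.000e+20 = 9.746e+20

9.746e+20 N


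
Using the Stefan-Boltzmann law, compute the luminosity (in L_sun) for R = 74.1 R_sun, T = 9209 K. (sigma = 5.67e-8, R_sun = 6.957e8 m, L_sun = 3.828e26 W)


R = 74.1 * 6.957e8 m = 5.155137e+10 m. L = 4*pi*R^2*sigma*T^4 = 4*pi*(5.155137e+10)^2 * 5.67e-8 * 9209^4 = 1.361831067e+31 W. L/L_sun = 1.361831067e+31 / 3.828e26 = 35575.5242

35575.5242 L_sun


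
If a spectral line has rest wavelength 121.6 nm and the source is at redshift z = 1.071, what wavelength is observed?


lam_obs = lam_emit * (1 + z) = 121.6 * (1 + 1.071) = 251.8336

251.8336 nm


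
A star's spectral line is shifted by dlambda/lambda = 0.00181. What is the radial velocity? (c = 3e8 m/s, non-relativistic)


v = (dlambda/lambda) * c = 0.00181 * 3e8 = 543000.0

543000.0 m/s


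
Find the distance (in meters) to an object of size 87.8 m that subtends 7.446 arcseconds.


D = size / theta_rad, theta_rad = 7.446 * pi/(180*3600) = 3.610e-05, D = 2.432e+06

2.432e+06 m


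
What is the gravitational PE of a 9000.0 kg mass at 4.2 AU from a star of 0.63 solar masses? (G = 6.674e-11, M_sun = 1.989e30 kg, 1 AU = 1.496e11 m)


M = 0.63 * 1.989e30 kg = 1.25307e+30 kg; r = 4.2 AU * 1.496e11 m/AU = 6.2832e+11 m. U = -GM*m/r = -(6.674e-11 * 1.25307e+30 * 9000.0) / 6.2832e+11 = -1.198e+12

-1.198e+12 J


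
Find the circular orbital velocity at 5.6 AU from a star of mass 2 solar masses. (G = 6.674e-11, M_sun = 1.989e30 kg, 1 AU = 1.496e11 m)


v = sqrt(GM/r) = sqrt(6.674e-11 * 3.978e+30 / 8.378e+11) = 17801.8723

17801.8723 m/s


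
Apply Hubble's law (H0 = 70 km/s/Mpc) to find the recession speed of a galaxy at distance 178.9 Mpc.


v = H0 * d = 70 * 178.9 = 12523.0

12523.0 km/s


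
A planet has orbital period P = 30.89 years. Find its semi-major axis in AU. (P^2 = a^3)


a = P^(2/3) = 30.89^(2/3) = 9.8449

9.8449 AU


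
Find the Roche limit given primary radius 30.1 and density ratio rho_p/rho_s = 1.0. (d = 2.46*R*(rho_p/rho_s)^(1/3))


d_Roche = 2.46 * 30.1 * 1.0^(1/3) = 74.046

74.046


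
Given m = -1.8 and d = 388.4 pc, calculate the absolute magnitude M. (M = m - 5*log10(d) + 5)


M = m - 5*log10(d) + 5 = -1.8 - 5*log10(388.4) + 5 = -9.7464

-9.7464


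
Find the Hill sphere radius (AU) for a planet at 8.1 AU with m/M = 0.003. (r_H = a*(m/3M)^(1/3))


r_H = a * (m/3M)^(1/3) = 8.1 * (0.003/3)^(1/3) = 0.81

0.81 AU


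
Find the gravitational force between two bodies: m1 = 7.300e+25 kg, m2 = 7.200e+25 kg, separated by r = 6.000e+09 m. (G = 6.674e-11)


F = G*m1*m2/r^2 = 6.674e-11 * 7.300e+25 * 7.200e+25 / (6.000e+09)^2 = 6.674e-11 * 5.256e+51 / 3.600e+19 = 9.744e+21

9.744e+21 N


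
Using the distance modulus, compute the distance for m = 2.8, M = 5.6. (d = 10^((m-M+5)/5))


d = 10^((m - M + 5)/5) = 10^((2.8 - 5.6 + 5)/5) = 2.7542

2.7542 pc


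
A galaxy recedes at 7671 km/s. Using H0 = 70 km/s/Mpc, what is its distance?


d = v / H0 = 7671 / 70 = 109.5857

109.5857 Mpc


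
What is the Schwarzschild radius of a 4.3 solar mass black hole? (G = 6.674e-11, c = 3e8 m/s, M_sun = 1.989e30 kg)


M = 4.3 * 1.989e30 kg = 8.5527e+30 kg. rs = 2GM/c^2 = 2 * 6.674e-11 * 8.5527e+30 / (3e8)^2 = 12684.6044

12684.6044 m


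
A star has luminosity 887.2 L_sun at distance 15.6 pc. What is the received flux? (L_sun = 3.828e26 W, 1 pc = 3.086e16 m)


F = L / (4*pi*d^2) = 3.396e+29 / (4*pi*(4.814e+17)^2) = 1.166e-07

1.166e-07 W/m^2


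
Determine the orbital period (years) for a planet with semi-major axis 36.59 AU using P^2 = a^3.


P = a^(3/2) = 36.59^1.5 = 221.3317

221.3317 years


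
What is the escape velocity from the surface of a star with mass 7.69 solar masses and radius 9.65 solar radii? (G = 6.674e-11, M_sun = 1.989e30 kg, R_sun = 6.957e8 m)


M = 7.69 * 1.989e30 kg = 1.529541e+31 kg; R = 9.65 * 6.957e8 m = 6.713505e+09 m. v_esc = sqrt(2GM/R) = sqrt(2 * 6.674e-11 * 1.529541e+31 / 6.713505e+09) = 551459.9817

551459.9817 m/s


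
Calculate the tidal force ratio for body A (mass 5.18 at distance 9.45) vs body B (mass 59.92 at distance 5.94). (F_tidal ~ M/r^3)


Ratio = (M1/r1^3) / (M2/r2^3) = (5.18/9.45^3) / (59.92/5.94^3) = 0.0215

0.0215


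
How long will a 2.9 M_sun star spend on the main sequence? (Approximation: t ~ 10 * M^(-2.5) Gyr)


t = 10 * M^(-2.5) = 10 * 2.9^(-2.5) = 0.6982

0.6982 Gyr


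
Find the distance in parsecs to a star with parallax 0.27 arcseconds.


d = 1/p = 1/0.27 = 3.7037

3.7037 pc


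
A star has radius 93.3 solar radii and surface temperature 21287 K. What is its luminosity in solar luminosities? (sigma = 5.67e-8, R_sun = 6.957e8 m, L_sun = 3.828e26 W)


R = 93.3 * 6.957e8 m = 6.490881e+10 m. L = 4*pi*R^2*sigma*T^4 = 4*pi*(6.490881e+10)^2 * 5.67e-8 * 21287^4 = 6.163935105e+32 W. L/L_sun = 6.163935105e+32 / 3.828e26 = 1.610e+06

1.610e+06 L_sun


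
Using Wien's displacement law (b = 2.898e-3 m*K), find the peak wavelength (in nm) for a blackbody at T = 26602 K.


lam_max = b / T = 2.898e-3 / 26602 = 1.089e-07 m = 108.9392 nm

108.9392 nm


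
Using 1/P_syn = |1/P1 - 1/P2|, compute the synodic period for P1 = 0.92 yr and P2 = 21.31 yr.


1/P_syn = |1/P1 - 1/P2| = |1/0.92 - 1/21.31| => P_syn = 0.9615

0.9615 years


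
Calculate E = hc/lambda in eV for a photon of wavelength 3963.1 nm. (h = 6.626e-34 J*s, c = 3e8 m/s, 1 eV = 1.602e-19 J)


E = hc/lambda = 6.626e-34 * 3e8 / 3.963e-06 = 5.016e-20 J = 0.3131 eV

0.3131 eV


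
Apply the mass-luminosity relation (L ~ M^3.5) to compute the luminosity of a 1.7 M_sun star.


L/L_sun = (M/M_sun)^3.5 = 1.7^3.5 = 6.4058

6.4058 L_sun


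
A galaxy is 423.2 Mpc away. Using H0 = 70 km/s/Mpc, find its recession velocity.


v = H0 * d = 70 * 423.2 = 29624.0

29624.0 km/s


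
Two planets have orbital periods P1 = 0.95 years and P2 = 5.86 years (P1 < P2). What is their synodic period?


1/P_syn = |1/P1 - 1/P2| = |1/0.95 - 1/5.86| => P_syn = 1.1338

1.1338 years


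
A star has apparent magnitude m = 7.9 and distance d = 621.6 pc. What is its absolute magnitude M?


M = m - 5*log10(d) + 5 = 7.9 - 5*log10(621.6) + 5 = -1.0676

-1.0676


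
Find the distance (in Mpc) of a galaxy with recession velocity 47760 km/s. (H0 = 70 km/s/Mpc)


d = v / H0 = 47760 / 70 = 682.2857

682.2857 Mpc


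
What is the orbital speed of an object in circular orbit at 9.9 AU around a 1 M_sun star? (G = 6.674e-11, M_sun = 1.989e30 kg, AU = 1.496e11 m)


v = sqrt(GM/r) = sqrt(6.674e-11 * 1.989e+30 / 1.481e+12) = 9467.3209

9467.3209 m/s


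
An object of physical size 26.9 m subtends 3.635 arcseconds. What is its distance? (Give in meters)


D = size / theta_rad, theta_rad = 3.635 * pi/(180*3600) = 1.762e-05, D = 1.526e+06

1.526e+06 m


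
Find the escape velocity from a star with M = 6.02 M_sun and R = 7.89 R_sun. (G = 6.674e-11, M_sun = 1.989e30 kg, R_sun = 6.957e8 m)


M = 6.02 * 1.989e30 kg = 1.197378e+31 kg; R = 7.89 * 6.957e8 m = 5.489073e+09 m. v_esc = sqrt(2GM/R) = sqrt(2 * 6.674e-11 * 1.197378e+31 / 5.489073e+09) = 539602.8476

539602.8476 m/s


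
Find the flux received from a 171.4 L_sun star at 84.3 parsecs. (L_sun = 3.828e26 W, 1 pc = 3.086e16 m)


F = L / (4*pi*d^2) = 6.561e+28 / (4*pi*(2.601e+18)^2) = 7.715e-10

7.715e-10 W/m^2


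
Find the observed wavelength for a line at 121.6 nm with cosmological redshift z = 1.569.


lam_obs = lam_emit * (1 + z) = 121.6 * (1 + 1.569) = 312.3904

312.3904 nm


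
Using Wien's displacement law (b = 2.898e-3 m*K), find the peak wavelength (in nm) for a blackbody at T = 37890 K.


lam_max = b / T = 2.898e-3 / 37890 = 7.648e-08 m = 76.4846 nm

76.4846 nm


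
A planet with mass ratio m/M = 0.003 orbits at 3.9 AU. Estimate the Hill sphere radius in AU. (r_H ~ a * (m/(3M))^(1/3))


r_H = a * (m/3M)^(1/3) = 3.9 * (0.003/3)^(1/3) = 0.39

0.39 AU


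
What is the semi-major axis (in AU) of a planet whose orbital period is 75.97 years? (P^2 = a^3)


a = P^(2/3) = 75.97^(2/3) = 17.9375

17.9375 AU


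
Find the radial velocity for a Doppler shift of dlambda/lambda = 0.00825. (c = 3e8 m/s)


v = (dlambda/lambda) * c = 0.00825 * 3e8 = 2.475e+06

2.475e+06 m/s


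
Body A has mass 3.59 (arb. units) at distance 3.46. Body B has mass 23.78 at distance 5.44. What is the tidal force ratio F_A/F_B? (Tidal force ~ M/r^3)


Ratio = (M1/r1^3) / (M2/r2^3) = (3.59/3.46^3) / (23.78/5.44^3) = 0.5867

0.5867


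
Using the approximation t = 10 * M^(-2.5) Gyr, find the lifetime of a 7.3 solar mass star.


t = 10 * M^(-2.5) = 10 * 7.3^(-2.5) = 0.0695

0.0695 Gyr


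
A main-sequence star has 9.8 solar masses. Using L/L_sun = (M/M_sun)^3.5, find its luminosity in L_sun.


L/L_sun = (M/M_sun)^3.5 = 9.8^3.5 = 2946.397

2946.397 L_sun


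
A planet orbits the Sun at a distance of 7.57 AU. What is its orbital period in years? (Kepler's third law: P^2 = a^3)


P = a^(3/2) = 7.57^1.5 = 20.8278

20.8278 years


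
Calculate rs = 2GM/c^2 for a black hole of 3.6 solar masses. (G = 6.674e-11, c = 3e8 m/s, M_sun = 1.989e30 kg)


M = 3.6 * 1.989e30 kg = 7.1604e+30 kg. rs = 2GM/c^2 = 2 * 6.674e-11 * 7.1604e+30 / (3e8)^2 = 10619.6688

10619.6688 m


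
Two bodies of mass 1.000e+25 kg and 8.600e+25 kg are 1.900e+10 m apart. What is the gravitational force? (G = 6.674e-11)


F = G*m1*m2/r^2 = 6.674e-11 * 1.000e+25 * 8.600e+25 / (1.900e+10)^2 = 6.674e-11 * 8.600e+50 / 3.610e+20 = 1.590e+20

1.590e+20 N


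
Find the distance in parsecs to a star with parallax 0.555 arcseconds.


d = 1/p = 1/0.555 = 1.8018

1.8018 pc


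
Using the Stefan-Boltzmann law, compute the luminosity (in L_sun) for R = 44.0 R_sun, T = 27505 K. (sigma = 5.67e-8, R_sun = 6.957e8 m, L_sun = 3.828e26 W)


R = 44.0 * 6.957e8 m = 3.06108e+10 m. L = 4*pi*R^2*sigma*T^4 = 4*pi*(3.06108e+10)^2 * 5.67e-8 * 27505^4 = 3.82110419e+32 W. L/L_sun = 3.82110419e+32 / 3.828e26 = 998198.5867

998198.5867 L_sun


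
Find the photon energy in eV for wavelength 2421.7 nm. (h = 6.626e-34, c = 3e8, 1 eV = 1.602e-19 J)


E = hc/lambda = 6.626e-34 * 3e8 / 2.422e-06 = 8.208e-20 J = 0.5124 eV

0.5124 eV


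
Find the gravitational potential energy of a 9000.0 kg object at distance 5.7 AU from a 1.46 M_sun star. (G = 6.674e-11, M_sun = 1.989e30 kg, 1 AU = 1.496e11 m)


M = 1.46 * 1.989e30 kg = 2.90394e+30 kg; r = 5.7 AU * 1.496e11 m/AU = 8.5272e+11 m. U = -GM*m/r = -(6.674e-11 * 2.90394e+30 * 9000.0) / 8.5272e+11 = -2.046e+12

-2.046e+12 J


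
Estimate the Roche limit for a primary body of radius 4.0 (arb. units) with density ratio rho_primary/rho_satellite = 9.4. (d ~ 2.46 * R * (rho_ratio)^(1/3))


d_Roche = 2.46 * 4.0 * 9.4^(1/3) = 20.7669

20.7669


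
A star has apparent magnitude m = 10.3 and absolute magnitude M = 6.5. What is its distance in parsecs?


d = 10^((m - M + 5)/5) = 10^((10.3 - 6.5 + 5)/5) = 57.544

57.544 pc


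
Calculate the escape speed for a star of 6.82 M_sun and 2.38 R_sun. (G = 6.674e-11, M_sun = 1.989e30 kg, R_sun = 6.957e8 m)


M = 6.82 * 1.989e30 kg = 1.356498e+31 kg; R = 2.38 * 6.957e8 m = 1.655766e+09 m. v_esc = sqrt(2GM/R) = sqrt(2 * 6.674e-11 * 1.356498e+31 / 1.655766e+09) = 1.046e+06

1.046e+06 m/s


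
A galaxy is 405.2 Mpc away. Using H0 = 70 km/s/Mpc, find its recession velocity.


v = H0 * d = 70 * 405.2 = 28364.0

28364.0 km/s


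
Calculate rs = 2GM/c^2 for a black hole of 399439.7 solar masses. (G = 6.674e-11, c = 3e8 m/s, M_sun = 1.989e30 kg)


M = 399439.7 * 1.989e30 kg = 7.944855633e+35 kg. rs = 2GM/c^2 = 2 * 6.674e-11 * 7.944855633e+35 / (3e8)^2 = 1.178e+09

1.178e+09 m


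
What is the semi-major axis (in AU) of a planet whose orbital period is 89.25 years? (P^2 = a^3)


a = P^(2/3) = 89.25^(2/3) = 19.9713

19.9713 AU


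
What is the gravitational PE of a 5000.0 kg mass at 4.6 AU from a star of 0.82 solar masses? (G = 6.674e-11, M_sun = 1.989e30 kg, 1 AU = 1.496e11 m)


M = 0.82 * 1.989e30 kg = 1.63098e+30 kg; r = 4.6 AU * 1.496e11 m/AU = 6.8816e+11 m. U = -GM*m/r = -(6.674e-11 * 1.63098e+30 * 5000.0) / 6.8816e+11 = -7.909e+11

-7.909e+11 J


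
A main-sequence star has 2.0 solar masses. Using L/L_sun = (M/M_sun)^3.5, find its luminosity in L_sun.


L/L_sun = (M/M_sun)^3.5 = 2.0^3.5 = 11.3137

11.3137 L_sun


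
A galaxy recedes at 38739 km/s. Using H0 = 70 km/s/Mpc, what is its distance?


d = v / H0 = 38739 / 70 = 553.4143

553.4143 Mpc


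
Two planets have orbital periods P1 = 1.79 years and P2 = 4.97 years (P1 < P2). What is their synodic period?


1/P_syn = |1/P1 - 1/P2| = |1/1.79 - 1/4.97| => P_syn = 2.7976

2.7976 years


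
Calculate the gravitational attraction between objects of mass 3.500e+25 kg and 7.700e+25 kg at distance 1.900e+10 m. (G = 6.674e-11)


F = G*m1*m2/r^2 = 6.674e-11 * 3.500e+25 * 7.700e+25 / (1.900e+10)^2 = 6.674e-11 * 2.695e+51 / 3.610e+20 = 4.982e+20

4.982e+20 N


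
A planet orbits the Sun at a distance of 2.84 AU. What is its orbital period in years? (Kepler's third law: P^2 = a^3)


P = a^(3/2) = 2.84^1.5 = 4.7861

4.7861 years


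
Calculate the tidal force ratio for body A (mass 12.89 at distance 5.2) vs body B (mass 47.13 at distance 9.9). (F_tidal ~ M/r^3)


Ratio = (M1/r1^3) / (M2/r2^3) = (12.89/5.2^3) / (47.13/9.9^3) = 1.8873

1.8873


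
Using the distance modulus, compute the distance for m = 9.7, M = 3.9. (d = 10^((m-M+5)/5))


d = 10^((m - M + 5)/5) = 10^((9.7 - 3.9 + 5)/5) = 144.544

144.544 pc


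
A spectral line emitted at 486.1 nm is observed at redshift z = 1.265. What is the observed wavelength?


lam_obs = lam_emit * (1 + z) = 486.1 * (1 + 1.265) = 1101.0165

1101.0165 nm


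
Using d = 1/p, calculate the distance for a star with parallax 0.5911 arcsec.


d = 1/p = 1/0.5911 = 1.6918

1.6918 pc


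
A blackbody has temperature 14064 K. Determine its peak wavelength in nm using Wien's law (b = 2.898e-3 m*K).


lam_max = b / T = 2.898e-3 / 14064 = 2.061e-07 m = 206.058 nm

206.058 nm


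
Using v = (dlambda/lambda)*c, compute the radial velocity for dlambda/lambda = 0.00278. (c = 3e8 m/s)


v = (dlambda/lambda) * c = 0.00278 * 3e8 = 834000.0

834000.0 m/s


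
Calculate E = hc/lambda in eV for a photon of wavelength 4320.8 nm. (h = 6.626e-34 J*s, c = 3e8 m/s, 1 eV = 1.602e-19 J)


E = hc/lambda = 6.626e-34 * 3e8 / 4.321e-06 = 4.601e-20 J = 0.2872 eV

0.2872 eV


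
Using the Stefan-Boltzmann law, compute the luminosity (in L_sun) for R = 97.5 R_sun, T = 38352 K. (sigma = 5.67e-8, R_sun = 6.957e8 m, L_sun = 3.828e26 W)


R = 97.5 * 6.957e8 m = 6.783075e+10 m. L = 4*pi*R^2*sigma*T^4 = 4*pi*(6.783075e+10)^2 * 5.67e-8 * 38352^4 = 7.092481763e+33 W. L/L_sun = 7.092481763e+33 / 3.828e26 = 1.853e+07

1.853e+07 L_sun


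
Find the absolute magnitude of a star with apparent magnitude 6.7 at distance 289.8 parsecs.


M = m - 5*log10(d) + 5 = 6.7 - 5*log10(289.8) + 5 = -0.6105

-0.6105


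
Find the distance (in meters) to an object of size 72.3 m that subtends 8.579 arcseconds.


D = size / theta_rad, theta_rad = 8.579 * pi/(180*3600) = 4.159e-05, D = 1.738e+06

1.738e+06 m


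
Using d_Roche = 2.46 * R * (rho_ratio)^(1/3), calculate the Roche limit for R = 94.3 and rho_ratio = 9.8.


d_Roche = 2.46 * 94.3 * 9.8^(1/3) = 496.4271

496.4271


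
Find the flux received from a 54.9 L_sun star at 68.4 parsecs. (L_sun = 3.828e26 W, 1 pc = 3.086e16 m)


F = L / (4*pi*d^2) = 2.102e+28 / (4*pi*(2.111e+18)^2) = 3.753e-10

3.753e-10 W/m^2


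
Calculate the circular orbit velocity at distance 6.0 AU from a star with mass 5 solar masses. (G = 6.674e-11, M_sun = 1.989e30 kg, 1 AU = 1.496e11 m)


v = sqrt(GM/r) = sqrt(6.674e-11 * 9.945e+30 / 8.976e+11) = 27192.809

27192.809 m/s


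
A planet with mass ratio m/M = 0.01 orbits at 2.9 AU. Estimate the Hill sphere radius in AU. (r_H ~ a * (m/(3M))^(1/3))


r_H = a * (m/3M)^(1/3) = 2.9 * (0.01/3)^(1/3) = 0.4332

0.4332 AU


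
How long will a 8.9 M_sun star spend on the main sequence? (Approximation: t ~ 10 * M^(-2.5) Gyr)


t = 10 * M^(-2.5) = 10 * 8.9^(-2.5) = 0.0423

0.0423 Gyr


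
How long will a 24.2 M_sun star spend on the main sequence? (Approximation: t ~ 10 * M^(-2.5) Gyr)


t = 10 * M^(-2.5) = 10 * 24.2^(-2.5) = 0.0035

0.0035 Gyr


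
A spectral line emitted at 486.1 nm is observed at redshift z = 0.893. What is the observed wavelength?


lam_obs = lam_emit * (1 + z) = 486.1 * (1 + 0.893) = 920.1873

920.1873 nm


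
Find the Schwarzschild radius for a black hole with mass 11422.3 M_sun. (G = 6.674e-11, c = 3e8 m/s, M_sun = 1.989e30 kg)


M = 11422.3 * 1.989e30 kg = 2.27189547e+34 kg. rs = 2GM/c^2 = 2 * 6.674e-11 * 2.27189547e+34 / (3e8)^2 = 3.369e+07

3.369e+07 m


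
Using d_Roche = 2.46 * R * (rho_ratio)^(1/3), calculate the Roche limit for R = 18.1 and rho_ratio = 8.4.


d_Roche = 2.46 * 18.1 * 8.4^(1/3) = 90.5121

90.5121


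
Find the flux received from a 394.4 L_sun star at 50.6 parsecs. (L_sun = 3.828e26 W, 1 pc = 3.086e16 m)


F = L / (4*pi*d^2) = 1.510e+29 / (4*pi*(1.562e+18)^2) = 4.927e-09

4.927e-09 W/m^2


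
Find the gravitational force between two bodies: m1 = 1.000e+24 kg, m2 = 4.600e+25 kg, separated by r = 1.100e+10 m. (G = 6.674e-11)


F = G*m1*m2/r^2 = 6.674e-11 * 1.000e+24 * 4.600e+25 / (1.100e+10)^2 = 6.674e-11 * 4.600e+49 / 1.210e+20 = 2.537e+19

2.537e+19 N


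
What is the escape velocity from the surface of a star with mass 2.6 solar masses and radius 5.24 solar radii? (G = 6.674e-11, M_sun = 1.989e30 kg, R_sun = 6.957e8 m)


M = 2.6 * 1.989e30 kg = 5.1714e+30 kg; R = 5.24 * 6.957e8 m = 3.645468e+09 m. v_esc = sqrt(2GM/R) = sqrt(2 * 6.674e-11 * 5.1714e+30 / 3.645468e+09) = 435146.5247

435146.5247 m/s


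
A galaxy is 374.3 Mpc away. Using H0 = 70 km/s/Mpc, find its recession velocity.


v = H0 * d = 70 * 374.3 = 26201.0

26201.0 km/s


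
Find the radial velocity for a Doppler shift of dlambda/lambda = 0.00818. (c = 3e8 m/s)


v = (dlambda/lambda) * c = 0.00818 * 3e8 = 2.454e+06

2.454e+06 m/s


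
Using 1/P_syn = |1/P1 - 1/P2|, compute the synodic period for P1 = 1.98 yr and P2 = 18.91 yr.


1/P_syn = |1/P1 - 1/P2| = |1/1.98 - 1/18.91| => P_syn = 2.2116

2.2116 years


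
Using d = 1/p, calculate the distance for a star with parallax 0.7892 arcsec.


d = 1/p = 1/0.7892 = 1.2671

1.2671 pc


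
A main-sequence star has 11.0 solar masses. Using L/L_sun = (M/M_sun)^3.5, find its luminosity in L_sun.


L/L_sun = (M/M_sun)^3.5 = 11.0^3.5 = 4414.4276

4414.4276 L_sun


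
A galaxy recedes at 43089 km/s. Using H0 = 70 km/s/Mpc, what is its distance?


d = v / H0 = 43089 / 70 = 615.5571

615.5571 Mpc


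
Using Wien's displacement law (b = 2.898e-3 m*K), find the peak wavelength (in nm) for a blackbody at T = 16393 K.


lam_max = b / T = 2.898e-3 / 16393 = 1.768e-07 m = 176.7828 nm

176.7828 nm


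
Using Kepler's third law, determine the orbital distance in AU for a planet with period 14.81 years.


a = P^(2/3) = 14.81^(2/3) = 6.0307

6.0307 AU


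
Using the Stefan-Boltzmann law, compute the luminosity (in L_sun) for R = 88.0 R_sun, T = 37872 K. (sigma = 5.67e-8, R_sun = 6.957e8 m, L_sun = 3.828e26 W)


R = 88.0 * 6.957e8 m = 6.12216e+10 m. L = 4*pi*R^2*sigma*T^4 = 4*pi*(6.12216e+10)^2 * 5.67e-8 * 37872^4 = 5.493830249e+33 W. L/L_sun = 5.493830249e+33 / 3.828e26 = 1.435e+07

1.435e+07 L_sun


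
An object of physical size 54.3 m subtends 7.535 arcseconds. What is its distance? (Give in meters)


D = size / theta_rad, theta_rad = 7.535 * pi/(180*3600) = 3.653e-05, D = 1.486e+06

1.486e+06 m


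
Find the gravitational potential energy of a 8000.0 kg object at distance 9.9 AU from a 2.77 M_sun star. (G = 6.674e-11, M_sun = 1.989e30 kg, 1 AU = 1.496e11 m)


M = 2.77 * 1.989e30 kg = 5.50953e+30 kg; r = 9.9 AU * 1.496e11 m/AU = 1.48104e+12 m. U = -GM*m/r = -(6.674e-11 * 5.50953e+30 * 8000.0) / 1.48104e+12 = -1.986e+12

-1.986e+12 J


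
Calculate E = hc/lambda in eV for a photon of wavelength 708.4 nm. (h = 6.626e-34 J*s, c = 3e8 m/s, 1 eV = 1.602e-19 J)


E = hc/lambda = 6.626e-34 * 3e8 / 7.084e-07 = 2.806e-19 J = 1.7516 eV

1.7516 eV


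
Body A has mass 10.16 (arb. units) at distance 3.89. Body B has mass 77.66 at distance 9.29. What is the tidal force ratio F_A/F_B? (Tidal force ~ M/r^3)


Ratio = (M1/r1^3) / (M2/r2^3) = (10.16/3.89^3) / (77.66/9.29^3) = 1.7819

1.7819


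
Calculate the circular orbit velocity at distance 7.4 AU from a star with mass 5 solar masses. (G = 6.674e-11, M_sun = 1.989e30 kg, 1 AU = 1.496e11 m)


v = sqrt(GM/r) = sqrt(6.674e-11 * 9.945e+30 / 1.107e+12) = 24485.7741

24485.7741 m/s


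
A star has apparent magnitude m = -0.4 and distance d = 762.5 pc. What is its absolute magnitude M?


M = m - 5*log10(d) + 5 = -0.4 - 5*log10(762.5) + 5 = -9.8112

-9.8112


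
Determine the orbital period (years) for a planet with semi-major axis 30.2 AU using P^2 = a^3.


P = a^(3/2) = 30.2^1.5 = 165.9627

165.9627 years


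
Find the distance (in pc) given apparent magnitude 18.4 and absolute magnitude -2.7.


d = 10^((m - M + 5)/5) = 10^((18.4 - -2.7 + 5)/5) = 165958.6907

165958.6907 pc


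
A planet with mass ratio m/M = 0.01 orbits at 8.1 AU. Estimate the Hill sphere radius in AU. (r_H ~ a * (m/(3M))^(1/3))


r_H = a * (m/3M)^(1/3) = 8.1 * (0.01/3)^(1/3) = 1.21

1.21 AU


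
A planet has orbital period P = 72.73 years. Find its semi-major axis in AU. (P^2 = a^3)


a = P^(2/3) = 72.73^(2/3) = 17.4238

17.4238 AU


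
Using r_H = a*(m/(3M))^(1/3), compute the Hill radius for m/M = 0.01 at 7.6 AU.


r_H = a * (m/3M)^(1/3) = 7.6 * (0.01/3)^(1/3) = 1.1353

1.1353 AU


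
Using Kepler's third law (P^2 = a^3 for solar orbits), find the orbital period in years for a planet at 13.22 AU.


P = a^(3/2) = 13.22^1.5 = 48.067

48.067 years


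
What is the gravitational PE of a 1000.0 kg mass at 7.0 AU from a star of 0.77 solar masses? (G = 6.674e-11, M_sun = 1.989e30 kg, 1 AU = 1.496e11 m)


M = 0.77 * 1.989e30 kg = 1.53153e+30 kg; r = 7.0 AU * 1.496e11 m/AU = 1.0472e+12 m. U = -GM*m/r = -(6.674e-11 * 1.53153e+30 * 1000.0) / 1.0472e+12 = -9.761e+10

-9.761e+10 J


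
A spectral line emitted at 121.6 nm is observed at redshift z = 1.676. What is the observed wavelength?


lam_obs = lam_emit * (1 + z) = 121.6 * (1 + 1.676) = 325.4016

325.4016 nm


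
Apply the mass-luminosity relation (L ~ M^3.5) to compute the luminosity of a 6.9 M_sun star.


L/L_sun = (M/M_sun)^3.5 = 6.9^3.5 = 862.9225

862.9225 L_sun


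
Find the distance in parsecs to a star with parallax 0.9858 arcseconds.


d = 1/p = 1/0.9858 = 1.0144

1.0144 pc


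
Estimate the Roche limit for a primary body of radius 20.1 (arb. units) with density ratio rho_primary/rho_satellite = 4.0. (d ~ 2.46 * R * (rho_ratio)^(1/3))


d_Roche = 2.46 * 20.1 * 4.0^(1/3) = 78.4906

78.4906


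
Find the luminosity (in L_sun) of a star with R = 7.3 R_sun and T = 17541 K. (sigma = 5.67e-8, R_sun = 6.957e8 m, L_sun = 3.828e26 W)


R = 7.3 * 6.957e8 m = 5.07861e+09 m. L = 4*pi*R^2*sigma*T^4 = 4*pi*(5.07861e+09)^2 * 5.67e-8 * 17541^4 = 1.739802875e+30 W. L/L_sun = 1.739802875e+30 / 3.828e26 = 4544.9396

4544.9396 L_sun


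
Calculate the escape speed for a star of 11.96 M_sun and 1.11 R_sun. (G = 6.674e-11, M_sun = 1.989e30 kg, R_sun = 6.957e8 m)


M = 11.96 * 1.989e30 kg = 2.378844e+31 kg; R = 1.11 * 6.957e8 m = 7.72227e+08 m. v_esc = sqrt(2GM/R) = sqrt(2 * 6.674e-11 * 2.378844e+31 / 7.72227e+08) = 2.028e+06

2.028e+06 m/s


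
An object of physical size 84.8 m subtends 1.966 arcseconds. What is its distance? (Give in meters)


D = size / theta_rad, theta_rad = 1.966 * pi/(180*3600) = 9.531e-06, D = 8.897e+06

8.897e+06 m


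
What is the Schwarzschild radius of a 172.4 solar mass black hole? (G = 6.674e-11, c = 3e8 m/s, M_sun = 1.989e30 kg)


M = 172.4 * 1.989e30 kg = 3.429036e+32 kg. rs = 2GM/c^2 = 2 * 6.674e-11 * 3.429036e+32 / (3e8)^2 = 508564.1392

508564.1392 m


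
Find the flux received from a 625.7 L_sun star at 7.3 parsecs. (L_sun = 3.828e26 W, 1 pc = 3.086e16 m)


F = L / (4*pi*d^2) = 2.395e+29 / (4*pi*(2.253e+17)^2) = 3.756e-07

3.756e-07 W/m^2


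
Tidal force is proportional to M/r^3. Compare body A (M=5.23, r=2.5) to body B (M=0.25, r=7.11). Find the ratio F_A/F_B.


Ratio = (M1/r1^3) / (M2/r2^3) = (5.23/2.5^3) / (0.25/7.11^3) = 481.2275

481.2275


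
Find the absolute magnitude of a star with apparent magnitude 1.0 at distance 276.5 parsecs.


M = m - 5*log10(d) + 5 = 1.0 - 5*log10(276.5) + 5 = -6.2085

-6.2085


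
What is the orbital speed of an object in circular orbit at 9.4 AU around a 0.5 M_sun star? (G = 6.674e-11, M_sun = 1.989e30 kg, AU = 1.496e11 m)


v = sqrt(GM/r) = sqrt(6.674e-11 * 9.945e+29 / 1.406e+12) = 6870.1429

6870.1429 m/s


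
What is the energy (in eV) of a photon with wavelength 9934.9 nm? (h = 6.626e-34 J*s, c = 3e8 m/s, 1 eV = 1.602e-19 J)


E = hc/lambda = 6.626e-34 * 3e8 / 9.935e-06 = 2.001e-20 J = 0.1249 eV

0.1249 eV


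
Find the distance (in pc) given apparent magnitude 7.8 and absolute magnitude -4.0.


d = 10^((m - M + 5)/5) = 10^((7.8 - -4.0 + 5)/5) = 2290.8677

2290.8677 pc


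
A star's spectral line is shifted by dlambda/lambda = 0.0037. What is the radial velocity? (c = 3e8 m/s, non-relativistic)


v = (dlambda/lambda) * c = 0.0037 * 3e8 = 1.110e+06

1.110e+06 m/s


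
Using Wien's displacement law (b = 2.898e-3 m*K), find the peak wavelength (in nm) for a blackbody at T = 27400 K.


lam_max = b / T = 2.898e-3 / 27400 = 1.058e-07 m = 105.7664 nm

105.7664 nm


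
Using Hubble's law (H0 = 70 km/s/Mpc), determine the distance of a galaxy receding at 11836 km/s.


d = v / H0 = 11836 / 70 = 169.0857

169.0857 Mpc


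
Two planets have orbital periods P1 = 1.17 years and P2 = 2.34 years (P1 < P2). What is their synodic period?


1/P_syn = |1/P1 - 1/P2| = |1/1.17 - 1/2.34| => P_syn = 2.34

2.34 years


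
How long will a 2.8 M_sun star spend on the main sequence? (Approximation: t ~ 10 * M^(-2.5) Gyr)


t = 10 * M^(-2.5) = 10 * 2.8^(-2.5) = 0.7623

0.7623 Gyr


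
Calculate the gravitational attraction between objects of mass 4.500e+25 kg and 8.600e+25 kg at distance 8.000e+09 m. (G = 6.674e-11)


F = G*m1*m2/r^2 = 6.674e-11 * 4.500e+25 * 8.600e+25 / (8.000e+09)^2 = 6.674e-11 * 3.870e+51 / 6.400e+19 = 4.036e+21

4.036e+21 N


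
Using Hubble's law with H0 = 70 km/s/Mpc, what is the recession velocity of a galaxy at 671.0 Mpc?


v = H0 * d = 70 * 671.0 = 46970.0

46970.0 km/s


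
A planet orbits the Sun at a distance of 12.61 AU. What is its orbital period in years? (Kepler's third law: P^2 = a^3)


P = a^(3/2) = 12.61^1.5 = 44.7788

44.7788 years


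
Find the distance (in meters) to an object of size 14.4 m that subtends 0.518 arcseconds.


D = size / theta_rad, theta_rad = 0.518 * pi/(180*3600) = 2.511e-06, D = 5.734e+06

5.734e+06 m


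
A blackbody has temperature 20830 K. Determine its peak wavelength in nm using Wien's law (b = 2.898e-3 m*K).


lam_max = b / T = 2.898e-3 / 20830 = 1.391e-07 m = 139.1263 nm

139.1263 nm


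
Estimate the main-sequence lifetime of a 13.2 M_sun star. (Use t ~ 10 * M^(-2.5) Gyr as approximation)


t = 10 * M^(-2.5) = 10 * 13.2^(-2.5) = 0.0158

0.0158 Gyr


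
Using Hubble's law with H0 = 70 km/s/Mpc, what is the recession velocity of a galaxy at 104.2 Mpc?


v = H0 * d = 70 * 104.2 = 7294.0

7294.0 km/s


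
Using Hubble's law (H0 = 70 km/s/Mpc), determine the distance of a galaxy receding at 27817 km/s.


d = v / H0 = 27817 / 70 = 397.3857

397.3857 Mpc


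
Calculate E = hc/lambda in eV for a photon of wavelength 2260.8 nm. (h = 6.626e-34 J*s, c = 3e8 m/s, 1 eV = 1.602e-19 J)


E = hc/lambda = 6.626e-34 * 3e8 / 2.261e-06 = 8.792e-20 J = 0.5488 eV

0.5488 eV
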